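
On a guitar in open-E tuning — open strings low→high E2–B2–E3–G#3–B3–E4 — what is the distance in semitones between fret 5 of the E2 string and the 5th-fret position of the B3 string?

19 semitones

E2 at fret 5 → A2 (MIDI 45); B3 at fret 5 → E4 (MIDI 64).
45 − 64 = -19, so the two pitches are 19 semitones apart, with E4 the higher.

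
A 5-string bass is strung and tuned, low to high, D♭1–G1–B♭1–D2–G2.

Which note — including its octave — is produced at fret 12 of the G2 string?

Each fret is one semitone, so G2 + 12 = G3.

G3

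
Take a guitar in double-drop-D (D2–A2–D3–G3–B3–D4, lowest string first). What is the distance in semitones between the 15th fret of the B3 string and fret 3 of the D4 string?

B3 at fret 15 → D5 (MIDI 74); D4 at fret 3 → F4 (MIDI 65).
74 − 65 = 9, so the two pitches are 9 semitones apart, with D5 the higher.

9 semitones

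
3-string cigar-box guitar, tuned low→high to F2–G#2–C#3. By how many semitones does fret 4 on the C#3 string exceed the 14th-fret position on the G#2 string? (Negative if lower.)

C#3 at fret 4 → F3 (MIDI 53); G#2 at fret 14 → A#3 (MIDI 58).
53 − 58 = -5, so the two pitches are 5 semitones apart.

-5 semitones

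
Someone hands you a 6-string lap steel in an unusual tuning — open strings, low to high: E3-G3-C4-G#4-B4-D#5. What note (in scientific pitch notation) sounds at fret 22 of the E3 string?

D5

Each fret is one semitone, so E3 + 22 = D5.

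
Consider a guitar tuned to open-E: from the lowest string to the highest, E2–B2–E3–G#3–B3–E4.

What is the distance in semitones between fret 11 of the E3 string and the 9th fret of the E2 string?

E3 at fret 11 → D#4 (MIDI 63); E2 at fret 9 → C#3 (MIDI 49).
63 − 49 = 14, so the two pitches are 14 semitones apart, with D#4 the higher.

14 semitones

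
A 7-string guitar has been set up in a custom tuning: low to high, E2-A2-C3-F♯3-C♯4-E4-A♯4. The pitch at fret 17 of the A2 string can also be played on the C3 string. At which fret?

Fret 17 on A2 is MIDI 45 + 17 = 62 (D4). On the C3 string (open MIDI 48), that pitch is 62 − 48 = fret 14.

14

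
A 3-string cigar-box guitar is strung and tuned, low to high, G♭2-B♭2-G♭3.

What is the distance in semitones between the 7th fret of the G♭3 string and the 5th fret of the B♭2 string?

G♭3 at fret 7 → D♭4 (MIDI 61); B♭2 at fret 5 → E♭3 (MIDI 51).
61 − 51 = 10, so the two pitches are 10 semitones apart, with D♭4 the higher.

10 semitones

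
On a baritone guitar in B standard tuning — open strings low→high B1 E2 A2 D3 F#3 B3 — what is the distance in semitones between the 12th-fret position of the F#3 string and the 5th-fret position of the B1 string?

F#3 at fret 12 → F#4 (MIDI 66); B1 at fret 5 → E2 (MIDI 40).
66 − 40 = 26, so the two pitches are 26 semitones apart, with F#4 the higher.

26 semitones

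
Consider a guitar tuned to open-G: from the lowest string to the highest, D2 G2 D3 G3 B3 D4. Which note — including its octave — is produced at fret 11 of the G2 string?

The open G2 string plus 11 semitones: G–G#–A–A#–…–E–F–F#.
The walk passes from B into C once, so the octave number goes from 2 to 3.
(Equivalently spelled Gb3.)

F#3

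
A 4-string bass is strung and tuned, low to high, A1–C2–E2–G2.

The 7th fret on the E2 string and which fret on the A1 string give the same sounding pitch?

E2 at fret 7 is E2 + 7 semitones = B2.
The open A1 string is 7 semitones below the open E2, so the same pitch on the A1 string lies at fret 7 + 7 = 14.

14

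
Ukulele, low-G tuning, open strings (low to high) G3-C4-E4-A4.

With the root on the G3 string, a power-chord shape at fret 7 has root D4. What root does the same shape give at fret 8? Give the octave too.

D♯4

Moving from fret 7 to fret 8 shifts the root by 1 semitone.
D4 up 1 semitone is D♯4.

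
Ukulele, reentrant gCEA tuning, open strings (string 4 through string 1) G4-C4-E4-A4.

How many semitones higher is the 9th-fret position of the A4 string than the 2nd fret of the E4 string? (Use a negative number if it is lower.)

A4 at fret 9 → F♯5 (MIDI 78); E4 at fret 2 → F♯4 (MIDI 66).
78 − 66 = 12, so the two pitches are 12 semitones apart.

12 semitones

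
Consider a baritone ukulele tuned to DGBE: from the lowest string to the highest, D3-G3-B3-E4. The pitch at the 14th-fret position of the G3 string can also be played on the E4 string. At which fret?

5

Fret 14 on G3 is MIDI 55 + 14 = 69 (A4). On the E4 string (open MIDI 64), that pitch is 69 − 64 = fret 5.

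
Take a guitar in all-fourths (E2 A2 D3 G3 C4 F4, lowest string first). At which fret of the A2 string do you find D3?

D3 is 5 semitones above the open A2 (A–A#–B–C–C#–D), so it sits at fret 5.

5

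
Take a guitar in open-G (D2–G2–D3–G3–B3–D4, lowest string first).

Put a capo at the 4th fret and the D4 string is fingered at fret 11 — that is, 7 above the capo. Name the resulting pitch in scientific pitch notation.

The capo raises the open D4 by 4 semitones to F#4; fretting 7 more gives D4 + 4 + 7 = D4 + 11 semitones = C#5.

C#5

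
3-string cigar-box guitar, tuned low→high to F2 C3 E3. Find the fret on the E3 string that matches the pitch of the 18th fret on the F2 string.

7

F2 at fret 18 is F2 + 18 semitones = B3.
The open E3 string is 11 semitones above the open F2, so the same pitch on the E3 string lies at fret 18 − 11 = 7.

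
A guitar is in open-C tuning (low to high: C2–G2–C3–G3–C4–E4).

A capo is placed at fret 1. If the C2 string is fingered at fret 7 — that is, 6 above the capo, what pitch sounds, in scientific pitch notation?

The capo raises the open C2 by 1 semitone to C♯2; fretting 6 more gives C2 + 1 + 6 = C2 + 7 semitones = G2.

G2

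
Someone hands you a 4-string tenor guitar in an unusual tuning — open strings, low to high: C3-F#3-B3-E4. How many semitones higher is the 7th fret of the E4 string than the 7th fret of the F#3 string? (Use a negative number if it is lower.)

E4 at fret 7 → B4 (MIDI 71); F#3 at fret 7 → C#4 (MIDI 61).
71 − 61 = 10, so the two pitches are 10 semitones apart.

10 semitones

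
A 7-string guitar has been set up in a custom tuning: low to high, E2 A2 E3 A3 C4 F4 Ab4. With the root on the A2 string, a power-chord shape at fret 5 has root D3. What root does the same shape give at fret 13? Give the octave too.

Bb3

Moving from fret 5 to fret 13 shifts the root by 8 semitones.
D3 up 8 semitones is Bb3.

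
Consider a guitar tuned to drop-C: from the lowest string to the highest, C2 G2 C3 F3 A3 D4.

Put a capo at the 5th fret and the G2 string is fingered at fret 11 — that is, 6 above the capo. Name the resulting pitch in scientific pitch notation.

The capo raises the open G2 by 5 semitones to C3; fretting 6 more gives G2 + 5 + 6 = G2 + 11 semitones = F♯3.

F♯3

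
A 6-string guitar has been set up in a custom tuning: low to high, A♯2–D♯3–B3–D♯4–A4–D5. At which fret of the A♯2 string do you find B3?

13

B3 is 13 semitones above the open A♯2 (A#–B–C–C#–…–A–A#–B), so it sits at fret 13.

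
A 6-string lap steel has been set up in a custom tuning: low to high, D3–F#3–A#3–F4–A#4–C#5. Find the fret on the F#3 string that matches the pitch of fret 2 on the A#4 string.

18

A#4 at fret 2 is A#4 + 2 semitones = C5.
The open F#3 string is 16 semitones below the open A#4, so the same pitch on the F#3 string lies at fret 2 + 16 = 18.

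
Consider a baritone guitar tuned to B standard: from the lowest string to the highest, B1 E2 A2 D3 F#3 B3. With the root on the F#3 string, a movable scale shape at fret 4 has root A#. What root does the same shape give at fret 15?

Moving from fret 4 to fret 15 shifts the root by 11 semitones.
A# up 11 semitones is A.

A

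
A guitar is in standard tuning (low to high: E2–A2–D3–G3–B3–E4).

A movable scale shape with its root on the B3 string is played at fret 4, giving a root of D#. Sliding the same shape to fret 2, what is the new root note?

C#

Moving from fret 4 to fret 2 shifts the root by -2 semitones.
D# down 2 semitones is C#.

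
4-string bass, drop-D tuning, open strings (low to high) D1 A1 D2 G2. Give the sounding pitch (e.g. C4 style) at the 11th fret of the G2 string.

F♯3

G2 is MIDI 43. Adding 11 gives 54, which is F♯3.
(Equivalently spelled G♭3.)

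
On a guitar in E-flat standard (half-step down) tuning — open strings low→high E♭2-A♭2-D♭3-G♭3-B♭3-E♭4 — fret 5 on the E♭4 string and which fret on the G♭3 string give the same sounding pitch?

E♭4 at fret 5 is E♭4 + 5 semitones = A♭4.
The open G♭3 string is 9 semitones below the open E♭4, so the same pitch on the G♭3 string lies at fret 5 + 9 = 14.

14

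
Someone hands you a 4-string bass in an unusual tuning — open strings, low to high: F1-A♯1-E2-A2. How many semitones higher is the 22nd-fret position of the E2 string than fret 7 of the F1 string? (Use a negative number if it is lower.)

26 semitones

E2 at fret 22 → D4 (MIDI 62); F1 at fret 7 → C2 (MIDI 36).
62 − 36 = 26, so the two pitches are 26 semitones apart.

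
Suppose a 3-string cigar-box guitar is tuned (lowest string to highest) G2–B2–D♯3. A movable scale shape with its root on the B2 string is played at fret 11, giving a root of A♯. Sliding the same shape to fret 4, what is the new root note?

Moving from fret 11 to fret 4 shifts the root by -7 semitones.
A♯ down 7 semitones is D♯.

D♯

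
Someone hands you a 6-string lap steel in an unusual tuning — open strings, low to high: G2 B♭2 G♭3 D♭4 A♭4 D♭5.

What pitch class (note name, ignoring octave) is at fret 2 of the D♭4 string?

E♭

D♭4 is MIDI 61. Adding 2 gives 63; 63 mod 12 = 3, i.e. E♭.
(Equivalently spelled D♯.)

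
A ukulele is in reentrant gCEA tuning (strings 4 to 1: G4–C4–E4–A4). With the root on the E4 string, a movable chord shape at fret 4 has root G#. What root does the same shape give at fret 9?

C#

Moving from fret 4 to fret 9 shifts the root by 5 semitones.
G# up 5 semitones is C#.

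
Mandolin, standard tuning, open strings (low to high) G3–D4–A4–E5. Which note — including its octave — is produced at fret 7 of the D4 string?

The open D4 string plus 7 semitones: D–D#–E–F–F#–G–G#–A.
No B→C boundary is crossed, so the octave stays at 4.

A4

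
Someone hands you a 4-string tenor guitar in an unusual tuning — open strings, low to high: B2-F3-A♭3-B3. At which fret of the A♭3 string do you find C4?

C4 is 4 semitones above the open A♭3 (Ab–A–Bb–B–C), so it sits at fret 4.

4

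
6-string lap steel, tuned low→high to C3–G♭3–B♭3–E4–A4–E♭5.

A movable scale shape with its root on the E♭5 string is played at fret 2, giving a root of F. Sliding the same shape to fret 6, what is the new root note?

Moving from fret 2 to fret 6 shifts the root by 4 semitones.
F up 4 semitones is A.

A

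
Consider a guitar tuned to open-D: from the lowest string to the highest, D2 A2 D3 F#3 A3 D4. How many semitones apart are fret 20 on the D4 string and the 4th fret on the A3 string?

D4 at fret 20 → A#5 (MIDI 82); A3 at fret 4 → C#4 (MIDI 61).
82 − 61 = 21, so the two pitches are 21 semitones apart, with A#5 the higher.

21 semitones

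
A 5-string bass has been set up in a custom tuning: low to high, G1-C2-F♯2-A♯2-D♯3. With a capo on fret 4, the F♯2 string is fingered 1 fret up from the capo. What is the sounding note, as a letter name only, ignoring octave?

The capo raises the open F♯2 by 4 semitones to A♯2; fretting 1 more gives F♯2 + 4 + 1 = F♯2 + 5 semitones, landing on B.

B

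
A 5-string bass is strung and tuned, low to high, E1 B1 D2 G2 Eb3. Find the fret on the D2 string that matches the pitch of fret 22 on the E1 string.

12

Fret 22 on E1 is MIDI 28 + 22 = 50 (D3). On the D2 string (open MIDI 38), that pitch is 50 − 38 = fret 12.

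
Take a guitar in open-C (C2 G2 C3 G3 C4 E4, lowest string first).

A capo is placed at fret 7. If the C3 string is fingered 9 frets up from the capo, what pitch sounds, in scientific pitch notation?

The capo raises the open C3 by 7 semitones to G3; fretting 9 more gives C3 + 7 + 9 = C3 + 16 semitones = E4.

E4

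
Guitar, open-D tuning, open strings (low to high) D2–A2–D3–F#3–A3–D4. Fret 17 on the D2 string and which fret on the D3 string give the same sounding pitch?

Fret 17 on D2 is MIDI 38 + 17 = 55 (G3). On the D3 string (open MIDI 50), that pitch is 55 − 50 = fret 5.

5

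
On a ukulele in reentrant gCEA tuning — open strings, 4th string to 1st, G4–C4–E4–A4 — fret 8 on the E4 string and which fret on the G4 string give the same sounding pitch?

5

Fret 8 on E4 is MIDI 64 + 8 = 72 (C5). On the G4 string (open MIDI 67), that pitch is 72 − 67 = fret 5.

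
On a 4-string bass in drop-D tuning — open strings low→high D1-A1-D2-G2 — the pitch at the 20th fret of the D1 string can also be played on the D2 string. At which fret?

8

Fret 20 on D1 is MIDI 26 + 20 = 46 (A#2). On the D2 string (open MIDI 38), that pitch is 46 − 38 = fret 8.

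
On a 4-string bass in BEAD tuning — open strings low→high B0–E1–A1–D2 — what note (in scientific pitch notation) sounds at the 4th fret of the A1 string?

A1 is MIDI 33. Adding 4 gives 37, which is C#2.
(Equivalently spelled Db2.)

C#2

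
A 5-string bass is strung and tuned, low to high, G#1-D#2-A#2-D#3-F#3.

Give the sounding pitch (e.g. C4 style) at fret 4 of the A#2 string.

The open A#2 string plus 4 semitones: A#–B–C–C#–D.
The walk passes from B into C once, so the octave number goes from 2 to 3.

D3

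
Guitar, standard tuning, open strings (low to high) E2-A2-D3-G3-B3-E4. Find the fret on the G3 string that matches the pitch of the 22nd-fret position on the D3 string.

Fret 22 on D3 is MIDI 50 + 22 = 72 (C5). On the G3 string (open MIDI 55), that pitch is 72 − 55 = fret 17.

17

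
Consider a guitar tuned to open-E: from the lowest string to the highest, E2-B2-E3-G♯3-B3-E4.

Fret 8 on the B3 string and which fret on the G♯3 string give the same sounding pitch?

B3 at fret 8 is B3 + 8 semitones = G4.
The open G♯3 string is 3 semitones below the open B3, so the same pitch on the G♯3 string lies at fret 8 + 3 = 11.

11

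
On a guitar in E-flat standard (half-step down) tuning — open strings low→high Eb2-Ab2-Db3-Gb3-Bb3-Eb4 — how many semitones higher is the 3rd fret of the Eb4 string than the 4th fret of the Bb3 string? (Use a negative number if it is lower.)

Eb4 at fret 3 → Gb4 (MIDI 66); Bb3 at fret 4 → D4 (MIDI 62).
66 − 62 = 4, so the two pitches are 4 semitones apart.

4 semitones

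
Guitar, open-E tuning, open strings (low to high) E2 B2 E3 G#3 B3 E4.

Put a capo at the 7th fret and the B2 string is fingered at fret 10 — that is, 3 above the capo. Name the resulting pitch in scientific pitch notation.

A3

The capo raises the open B2 by 7 semitones to F#3; fretting 3 more gives B2 + 7 + 3 = B2 + 10 semitones = A3.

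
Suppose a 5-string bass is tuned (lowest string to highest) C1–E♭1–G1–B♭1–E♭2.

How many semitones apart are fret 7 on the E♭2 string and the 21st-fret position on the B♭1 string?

9 semitones

E♭2 at fret 7 → B♭2 (MIDI 46); B♭1 at fret 21 → G3 (MIDI 55).
46 − 55 = -9, so the two pitches are 9 semitones apart, with G3 the higher.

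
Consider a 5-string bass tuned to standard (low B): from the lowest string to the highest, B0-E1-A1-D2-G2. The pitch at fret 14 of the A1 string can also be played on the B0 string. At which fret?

A1 at fret 14 is A1 + 14 semitones = B2.
The open B0 string is 10 semitones below the open A1, so the same pitch on the B0 string lies at fret 14 + 10 = 24.

24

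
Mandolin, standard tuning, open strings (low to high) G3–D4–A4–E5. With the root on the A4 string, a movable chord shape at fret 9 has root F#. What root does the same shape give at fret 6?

D#

Moving from fret 9 to fret 6 shifts the root by -3 semitones.
F# down 3 semitones is D#.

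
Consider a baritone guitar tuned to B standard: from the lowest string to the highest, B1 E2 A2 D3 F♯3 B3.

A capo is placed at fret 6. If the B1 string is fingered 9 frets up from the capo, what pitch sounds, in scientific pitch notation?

D3

The capo raises the open B1 by 6 semitones to F2; fretting 9 more gives B1 + 6 + 9 = B1 + 15 semitones = D3.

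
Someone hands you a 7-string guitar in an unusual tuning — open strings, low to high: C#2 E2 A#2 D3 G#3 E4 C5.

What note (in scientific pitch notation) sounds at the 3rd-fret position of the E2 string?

The open E2 string plus 3 semitones: E–F–F#–G.
No B→C boundary is crossed, so the octave stays at 2.

G2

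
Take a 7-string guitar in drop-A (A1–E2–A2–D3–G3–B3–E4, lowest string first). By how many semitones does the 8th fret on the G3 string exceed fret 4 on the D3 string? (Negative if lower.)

G3 at fret 8 → D♯4 (MIDI 63); D3 at fret 4 → F♯3 (MIDI 54).
63 − 54 = 9, so the two pitches are 9 semitones apart.

9 semitones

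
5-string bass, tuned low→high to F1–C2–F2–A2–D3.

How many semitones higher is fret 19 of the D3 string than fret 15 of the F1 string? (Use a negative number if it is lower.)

25 semitones

D3 at fret 19 → A4 (MIDI 69); F1 at fret 15 → Ab2 (MIDI 44).
69 − 44 = 25, so the two pitches are 25 semitones apart.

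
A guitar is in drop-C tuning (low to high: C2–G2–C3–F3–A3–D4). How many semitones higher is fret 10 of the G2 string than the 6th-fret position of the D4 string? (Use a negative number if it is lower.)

G2 at fret 10 → F3 (MIDI 53); D4 at fret 6 → G#4 (MIDI 68).
53 − 68 = -15, so the two pitches are 15 semitones apart.

-15 semitones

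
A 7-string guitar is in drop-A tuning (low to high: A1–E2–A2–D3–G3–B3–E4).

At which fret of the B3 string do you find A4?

A4 is 10 semitones above the open B3 (B–C–C#–D–…–G–G#–A), so it sits at fret 10.

10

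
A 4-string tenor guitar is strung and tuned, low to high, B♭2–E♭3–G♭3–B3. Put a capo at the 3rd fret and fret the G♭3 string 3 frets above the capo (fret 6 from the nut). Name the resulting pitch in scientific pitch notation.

The capo raises the open G♭3 by 3 semitones to A3; fretting 3 more gives G♭3 + 3 + 3 = G♭3 + 6 semitones = C4.

C4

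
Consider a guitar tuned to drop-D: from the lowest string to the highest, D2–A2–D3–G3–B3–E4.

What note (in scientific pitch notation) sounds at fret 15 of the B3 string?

B3 is MIDI 59. Adding 15 gives 74, which is D5.

D5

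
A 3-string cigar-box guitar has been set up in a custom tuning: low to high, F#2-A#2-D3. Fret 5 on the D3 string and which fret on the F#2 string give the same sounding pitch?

D3 at fret 5 is D3 + 5 semitones = G3.
The open F#2 string is 8 semitones below the open D3, so the same pitch on the F#2 string lies at fret 5 + 8 = 13.

13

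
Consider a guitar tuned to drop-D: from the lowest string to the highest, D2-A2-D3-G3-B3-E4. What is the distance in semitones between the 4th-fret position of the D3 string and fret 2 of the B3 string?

7 semitones

D3 at fret 4 → F♯3 (MIDI 54); B3 at fret 2 → C♯4 (MIDI 61).
54 − 61 = -7, so the two pitches are 7 semitones apart, with C♯4 the higher.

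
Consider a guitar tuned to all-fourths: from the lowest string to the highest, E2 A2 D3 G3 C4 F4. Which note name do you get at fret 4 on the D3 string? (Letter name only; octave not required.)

F#

The open D3 string plus 4 semitones: D–D#–E–F–F#.
(Equivalently spelled Gb.)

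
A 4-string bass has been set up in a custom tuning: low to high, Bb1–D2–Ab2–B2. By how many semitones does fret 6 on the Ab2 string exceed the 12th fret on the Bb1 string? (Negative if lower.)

Ab2 at fret 6 → D3 (MIDI 50); Bb1 at fret 12 → Bb2 (MIDI 46).
50 − 46 = 4, so the two pitches are 4 semitones apart.

4 semitones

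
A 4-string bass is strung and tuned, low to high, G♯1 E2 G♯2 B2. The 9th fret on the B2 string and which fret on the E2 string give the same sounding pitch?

16

Fret 9 on B2 is MIDI 47 + 9 = 56 (G♯3). On the E2 string (open MIDI 40), that pitch is 56 − 40 = fret 16.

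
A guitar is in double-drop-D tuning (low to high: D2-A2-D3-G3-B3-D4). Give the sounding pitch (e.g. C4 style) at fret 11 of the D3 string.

C#4

Each fret is one semitone, so D3 + 11 = C#4.
(Equivalently spelled Db4.)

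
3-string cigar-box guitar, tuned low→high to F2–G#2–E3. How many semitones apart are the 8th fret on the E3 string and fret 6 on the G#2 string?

10 semitones

E3 at fret 8 → C4 (MIDI 60); G#2 at fret 6 → D3 (MIDI 50).
60 − 50 = 10, so the two pitches are 10 semitones apart, with C4 the higher.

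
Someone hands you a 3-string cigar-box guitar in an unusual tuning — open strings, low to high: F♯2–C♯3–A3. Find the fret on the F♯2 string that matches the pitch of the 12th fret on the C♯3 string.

19

C♯3 at fret 12 is C♯3 + 12 semitones = C♯4.
The open F♯2 string is 7 semitones below the open C♯3, so the same pitch on the F♯2 string lies at fret 12 + 7 = 19.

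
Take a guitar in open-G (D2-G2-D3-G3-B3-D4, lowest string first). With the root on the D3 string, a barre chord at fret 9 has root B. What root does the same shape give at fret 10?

C

Moving from fret 9 to fret 10 shifts the root by 1 semitone.
B up 1 semitone is C.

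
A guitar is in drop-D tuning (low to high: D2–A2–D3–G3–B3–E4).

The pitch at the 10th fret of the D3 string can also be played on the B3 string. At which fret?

1

Fret 10 on D3 is MIDI 50 + 10 = 60 (C4). On the B3 string (open MIDI 59), that pitch is 60 − 59 = fret 1.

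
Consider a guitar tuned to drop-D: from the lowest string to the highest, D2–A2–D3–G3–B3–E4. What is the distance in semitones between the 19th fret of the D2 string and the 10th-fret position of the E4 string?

D2 at fret 19 → A3 (MIDI 57); E4 at fret 10 → D5 (MIDI 74).
57 − 74 = -17, so the two pitches are 17 semitones apart, with D5 the higher.

17 semitones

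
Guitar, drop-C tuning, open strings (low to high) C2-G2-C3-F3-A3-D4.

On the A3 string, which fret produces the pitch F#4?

F#4 is 9 semitones above the open A3 (A–A#–B–C–C#–D–D#–E–F–F#), so it sits at fret 9.

9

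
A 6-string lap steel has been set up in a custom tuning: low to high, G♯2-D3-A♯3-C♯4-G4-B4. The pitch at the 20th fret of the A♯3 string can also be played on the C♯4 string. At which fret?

A♯3 at fret 20 is A♯3 + 20 semitones = F♯5.
The open C♯4 string is 3 semitones above the open A♯3, so the same pitch on the C♯4 string lies at fret 20 − 3 = 17.

17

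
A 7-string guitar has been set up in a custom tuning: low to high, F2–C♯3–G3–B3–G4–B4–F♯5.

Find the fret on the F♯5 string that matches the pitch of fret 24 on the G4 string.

Fret 24 on G4 is MIDI 67 + 24 = 91 (G6). On the F♯5 string (open MIDI 78), that pitch is 91 − 78 = fret 13.

13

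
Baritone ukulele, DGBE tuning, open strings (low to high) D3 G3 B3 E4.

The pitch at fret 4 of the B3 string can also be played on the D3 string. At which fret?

13

B3 at fret 4 is B3 + 4 semitones = D♯4.
The open D3 string is 9 semitones below the open B3, so the same pitch on the D3 string lies at fret 4 + 9 = 13.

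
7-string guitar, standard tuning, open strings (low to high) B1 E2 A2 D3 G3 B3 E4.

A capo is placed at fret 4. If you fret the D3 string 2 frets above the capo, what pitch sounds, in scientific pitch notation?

The capo raises the open D3 by 4 semitones to F#3; fretting 2 more gives D3 + 4 + 2 = D3 + 6 semitones = G#3.
(Also written Ab.)

G#3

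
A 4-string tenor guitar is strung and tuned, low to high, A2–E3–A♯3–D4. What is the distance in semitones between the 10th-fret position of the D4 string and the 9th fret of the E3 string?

D4 at fret 10 → C5 (MIDI 72); E3 at fret 9 → C♯4 (MIDI 61).
72 − 61 = 11, so the two pitches are 11 semitones apart, with C5 the higher.

11 semitones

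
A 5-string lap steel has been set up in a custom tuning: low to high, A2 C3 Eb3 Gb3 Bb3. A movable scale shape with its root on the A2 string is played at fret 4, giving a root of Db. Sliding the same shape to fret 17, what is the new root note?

D

Moving from fret 4 to fret 17 shifts the root by 13 semitones.
Db up 13 semitones is D.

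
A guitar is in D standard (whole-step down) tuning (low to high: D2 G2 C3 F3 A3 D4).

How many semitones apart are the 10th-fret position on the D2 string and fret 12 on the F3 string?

17 semitones

D2 at fret 10 → C3 (MIDI 48); F3 at fret 12 → F4 (MIDI 65).
48 − 65 = -17, so the two pitches are 17 semitones apart, with F4 the higher.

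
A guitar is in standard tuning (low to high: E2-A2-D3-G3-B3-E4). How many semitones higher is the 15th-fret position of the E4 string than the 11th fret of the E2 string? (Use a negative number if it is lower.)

E4 at fret 15 → G5 (MIDI 79); E2 at fret 11 → D#3 (MIDI 51).
79 − 51 = 28, so the two pitches are 28 semitones apart.

28 semitones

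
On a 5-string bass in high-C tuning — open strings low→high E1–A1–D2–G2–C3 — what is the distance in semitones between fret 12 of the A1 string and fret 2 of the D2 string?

5 semitones

A1 at fret 12 → A2 (MIDI 45); D2 at fret 2 → E2 (MIDI 40).
45 − 40 = 5, so the two pitches are 5 semitones apart, with A2 the higher.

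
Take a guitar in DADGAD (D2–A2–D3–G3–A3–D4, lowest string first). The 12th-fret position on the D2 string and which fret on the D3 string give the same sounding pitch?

0

D2 at fret 12 is D2 + 12 semitones = D3.
The open D3 string is 12 semitones above the open D2, so the same pitch on the D3 string lies at fret 12 − 12 = 0.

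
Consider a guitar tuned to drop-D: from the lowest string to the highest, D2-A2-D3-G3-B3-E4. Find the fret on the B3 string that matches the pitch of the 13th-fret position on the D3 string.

Fret 13 on D3 is MIDI 50 + 13 = 63 (D#4). On the B3 string (open MIDI 59), that pitch is 63 − 59 = fret 4.

4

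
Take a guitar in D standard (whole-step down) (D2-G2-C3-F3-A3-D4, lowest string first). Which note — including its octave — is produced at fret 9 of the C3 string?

The open C3 string plus 9 semitones: C–C#–D–D#–E–F–F#–G–G#–A.
No B→C boundary is crossed, so the octave stays at 3.

A3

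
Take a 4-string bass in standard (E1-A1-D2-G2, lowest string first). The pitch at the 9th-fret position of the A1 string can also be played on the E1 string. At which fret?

Fret 9 on A1 is MIDI 33 + 9 = 42 (F♯2). On the E1 string (open MIDI 28), that pitch is 42 − 28 = fret 14.

14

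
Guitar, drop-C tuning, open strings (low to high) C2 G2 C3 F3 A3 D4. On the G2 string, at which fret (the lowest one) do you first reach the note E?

9

From G2, count semitones up the chromatic scale until reaching E: G–G#–A–A#–B–C–C#–D–D#–E — 9 steps.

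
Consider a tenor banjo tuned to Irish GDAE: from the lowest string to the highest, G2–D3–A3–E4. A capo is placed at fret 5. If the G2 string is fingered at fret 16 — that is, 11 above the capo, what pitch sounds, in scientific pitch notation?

B3

The capo raises the open G2 by 5 semitones to C3; fretting 11 more gives G2 + 5 + 11 = G2 + 16 semitones = B3.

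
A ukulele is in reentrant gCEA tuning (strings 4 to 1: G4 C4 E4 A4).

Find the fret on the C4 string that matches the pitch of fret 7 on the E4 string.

11

Fret 7 on E4 is MIDI 64 + 7 = 71 (B4). On the C4 string (open MIDI 60), that pitch is 71 − 60 = fret 11.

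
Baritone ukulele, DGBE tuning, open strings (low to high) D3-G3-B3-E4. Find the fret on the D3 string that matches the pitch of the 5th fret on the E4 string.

Fret 5 on E4 is MIDI 64 + 5 = 69 (A4). On the D3 string (open MIDI 50), that pitch is 69 − 50 = fret 19.

19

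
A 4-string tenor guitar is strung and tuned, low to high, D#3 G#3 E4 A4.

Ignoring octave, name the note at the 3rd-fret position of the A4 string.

C

Each fret is one semitone, so A4 + 3 = C.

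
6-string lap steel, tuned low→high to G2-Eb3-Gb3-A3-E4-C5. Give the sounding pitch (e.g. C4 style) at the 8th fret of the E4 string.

C5

Each fret is one semitone, so E4 + 8 = C5.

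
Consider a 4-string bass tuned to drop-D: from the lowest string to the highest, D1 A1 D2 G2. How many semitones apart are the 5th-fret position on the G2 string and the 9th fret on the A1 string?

6 semitones

G2 at fret 5 → C3 (MIDI 48); A1 at fret 9 → F#2 (MIDI 42).
48 − 42 = 6, so the two pitches are 6 semitones apart, with C3 the higher.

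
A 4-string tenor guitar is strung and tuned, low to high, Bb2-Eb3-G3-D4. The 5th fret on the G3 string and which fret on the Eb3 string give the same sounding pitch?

9

Fret 5 on G3 is MIDI 55 + 5 = 60 (C4). On the Eb3 string (open MIDI 51), that pitch is 60 − 51 = fret 9.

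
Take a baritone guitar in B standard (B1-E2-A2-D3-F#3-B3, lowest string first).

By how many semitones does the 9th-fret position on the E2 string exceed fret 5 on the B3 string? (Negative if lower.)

E2 at fret 9 → C#3 (MIDI 49); B3 at fret 5 → E4 (MIDI 64).
49 − 64 = -15, so the two pitches are 15 semitones apart.

-15 semitones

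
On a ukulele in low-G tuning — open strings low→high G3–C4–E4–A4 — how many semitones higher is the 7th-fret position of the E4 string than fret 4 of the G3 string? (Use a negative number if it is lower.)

12 semitones

E4 at fret 7 → B4 (MIDI 71); G3 at fret 4 → B3 (MIDI 59).
71 − 59 = 12, so the two pitches are 12 semitones apart.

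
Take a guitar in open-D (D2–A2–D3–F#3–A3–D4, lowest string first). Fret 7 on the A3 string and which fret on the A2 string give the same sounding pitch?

19

A3 at fret 7 is A3 + 7 semitones = E4.
The open A2 string is 12 semitones below the open A3, so the same pitch on the A2 string lies at fret 7 + 12 = 19.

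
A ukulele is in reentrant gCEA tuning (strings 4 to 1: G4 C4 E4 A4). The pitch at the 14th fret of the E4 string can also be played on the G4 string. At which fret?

11

E4 at fret 14 is E4 + 14 semitones = F♯5.
The open G4 string is 3 semitones above the open E4, so the same pitch on the G4 string lies at fret 14 − 3 = 11.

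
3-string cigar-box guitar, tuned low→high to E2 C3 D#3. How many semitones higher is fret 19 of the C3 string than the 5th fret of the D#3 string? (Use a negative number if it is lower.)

C3 at fret 19 → G4 (MIDI 67); D#3 at fret 5 → G#3 (MIDI 56).
67 − 56 = 11, so the two pitches are 11 semitones apart.

11 semitones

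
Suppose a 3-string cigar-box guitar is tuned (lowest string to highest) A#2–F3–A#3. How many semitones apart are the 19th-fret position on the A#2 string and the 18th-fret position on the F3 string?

A#2 at fret 19 → F4 (MIDI 65); F3 at fret 18 → B4 (MIDI 71).
65 − 71 = -6, so the two pitches are 6 semitones apart, with B4 the higher.

6 semitones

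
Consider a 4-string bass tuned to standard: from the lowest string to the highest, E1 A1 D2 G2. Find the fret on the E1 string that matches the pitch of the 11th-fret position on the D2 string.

21

D2 at fret 11 is D2 + 11 semitones = C#3.
The open E1 string is 10 semitones below the open D2, so the same pitch on the E1 string lies at fret 11 + 10 = 21.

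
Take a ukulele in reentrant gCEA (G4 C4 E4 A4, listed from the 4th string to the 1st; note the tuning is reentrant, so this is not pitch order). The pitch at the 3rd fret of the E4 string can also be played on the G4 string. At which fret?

Fret 3 on E4 is MIDI 64 + 3 = 67 (G4). On the G4 string (open MIDI 67), that pitch is 67 − 67 = fret 0.

0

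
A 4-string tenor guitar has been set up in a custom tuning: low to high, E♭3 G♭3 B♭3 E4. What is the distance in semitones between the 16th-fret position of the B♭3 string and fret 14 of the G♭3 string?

6 semitones

B♭3 at fret 16 → D5 (MIDI 74); G♭3 at fret 14 → A♭4 (MIDI 68).
74 − 68 = 6, so the two pitches are 6 semitones apart, with D5 the higher.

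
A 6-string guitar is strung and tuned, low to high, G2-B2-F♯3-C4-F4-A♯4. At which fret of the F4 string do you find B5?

B5 is 18 semitones above the open F4 (F–F#–G–G#–…–A–A#–B), so it sits at fret 18.

18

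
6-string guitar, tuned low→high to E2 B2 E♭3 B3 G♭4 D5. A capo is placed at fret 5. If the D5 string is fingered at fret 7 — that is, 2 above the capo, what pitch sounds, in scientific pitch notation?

The capo raises the open D5 by 5 semitones to G5; fretting 2 more gives D5 + 5 + 2 = D5 + 7 semitones = A5.

A5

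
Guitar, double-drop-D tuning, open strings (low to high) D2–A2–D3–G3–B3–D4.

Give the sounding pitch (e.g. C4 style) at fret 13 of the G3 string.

G#4

Each fret is one semitone, so G3 + 13 = G#4.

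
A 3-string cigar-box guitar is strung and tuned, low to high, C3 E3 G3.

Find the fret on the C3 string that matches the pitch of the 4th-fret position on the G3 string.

11

G3 at fret 4 is G3 + 4 semitones = B3.
The open C3 string is 7 semitones below the open G3, so the same pitch on the C3 string lies at fret 4 + 7 = 11.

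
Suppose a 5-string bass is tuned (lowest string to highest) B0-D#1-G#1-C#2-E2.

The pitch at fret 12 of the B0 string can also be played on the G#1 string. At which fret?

3

B0 at fret 12 is B0 + 12 semitones = B1.
The open G#1 string is 9 semitones above the open B0, so the same pitch on the G#1 string lies at fret 12 − 9 = 3.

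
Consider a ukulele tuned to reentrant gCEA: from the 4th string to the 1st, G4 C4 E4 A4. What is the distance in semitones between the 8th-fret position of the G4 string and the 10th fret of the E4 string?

1 semitone

G4 at fret 8 → D♯5 (MIDI 75); E4 at fret 10 → D5 (MIDI 74).
75 − 74 = 1, so the two pitches are 1 semitone apart, with D♯5 the higher.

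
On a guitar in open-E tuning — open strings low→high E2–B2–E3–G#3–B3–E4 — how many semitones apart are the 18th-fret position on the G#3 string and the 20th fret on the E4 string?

G#3 at fret 18 → D5 (MIDI 74); E4 at fret 20 → C6 (MIDI 84).
74 − 84 = -10, so the two pitches are 10 semitones apart, with C6 the higher.

10 semitones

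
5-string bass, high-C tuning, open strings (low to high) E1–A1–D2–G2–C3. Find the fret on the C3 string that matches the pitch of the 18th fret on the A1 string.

Fret 18 on A1 is MIDI 33 + 18 = 51 (D#3). On the C3 string (open MIDI 48), that pitch is 51 − 48 = fret 3.

3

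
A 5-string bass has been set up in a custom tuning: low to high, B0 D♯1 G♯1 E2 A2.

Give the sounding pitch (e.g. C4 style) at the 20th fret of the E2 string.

Each fret is one semitone, so E2 + 20 = C4.

C4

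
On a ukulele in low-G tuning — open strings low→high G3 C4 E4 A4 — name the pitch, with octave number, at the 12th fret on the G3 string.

G3 is MIDI 55. Adding 12 gives 67, which is G4.

G4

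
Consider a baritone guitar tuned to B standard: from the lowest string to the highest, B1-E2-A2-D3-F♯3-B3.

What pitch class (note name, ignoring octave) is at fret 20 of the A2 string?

F

The open A2 string plus 20 semitones: A–A#–B–C–…–D#–E–F.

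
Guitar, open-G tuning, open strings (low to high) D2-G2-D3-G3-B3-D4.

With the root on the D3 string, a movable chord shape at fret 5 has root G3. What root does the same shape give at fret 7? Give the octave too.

A3

Moving from fret 5 to fret 7 shifts the root by 2 semitones.
G3 up 2 semitones is A3.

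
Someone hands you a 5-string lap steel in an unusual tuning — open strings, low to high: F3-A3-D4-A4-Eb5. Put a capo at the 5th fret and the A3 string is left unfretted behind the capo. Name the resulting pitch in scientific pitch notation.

The capo raises the open A3 by 5 semitones to D4; fretting 0 more gives A3 + 5 + 0 = A3 + 5 semitones = D4.

D4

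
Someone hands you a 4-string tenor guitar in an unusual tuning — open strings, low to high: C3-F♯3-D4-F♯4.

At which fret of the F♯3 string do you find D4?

8

D4 is 8 semitones above the open F♯3 (F#–G–G#–A–A#–B–C–C#–D), so it sits at fret 8.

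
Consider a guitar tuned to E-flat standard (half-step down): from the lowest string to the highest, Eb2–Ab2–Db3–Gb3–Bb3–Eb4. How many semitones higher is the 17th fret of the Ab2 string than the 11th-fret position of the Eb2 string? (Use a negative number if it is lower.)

Ab2 at fret 17 → Db4 (MIDI 61); Eb2 at fret 11 → D3 (MIDI 50).
61 − 50 = 11, so the two pitches are 11 semitones apart.

11 semitones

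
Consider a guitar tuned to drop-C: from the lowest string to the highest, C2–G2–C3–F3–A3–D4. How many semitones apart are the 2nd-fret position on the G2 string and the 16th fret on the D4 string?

G2 at fret 2 → A2 (MIDI 45); D4 at fret 16 → F#5 (MIDI 78).
45 − 78 = -33, so the two pitches are 33 semitones apart, with F#5 the higher.

33 semitones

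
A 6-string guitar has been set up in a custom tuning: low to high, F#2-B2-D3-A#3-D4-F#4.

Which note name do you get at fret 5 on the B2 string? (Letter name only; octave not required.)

E

Each fret is one semitone, so B2 + 5 = E.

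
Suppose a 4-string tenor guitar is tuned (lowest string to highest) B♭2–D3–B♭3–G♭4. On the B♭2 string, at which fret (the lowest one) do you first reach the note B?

From B♭2, count semitones up the chromatic scale until reaching B: Bb–B — 1 step.

1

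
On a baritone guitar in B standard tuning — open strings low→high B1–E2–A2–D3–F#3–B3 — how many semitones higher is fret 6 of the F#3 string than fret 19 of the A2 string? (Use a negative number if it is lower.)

F#3 at fret 6 → C4 (MIDI 60); A2 at fret 19 → E4 (MIDI 64).
60 − 64 = -4, so the two pitches are 4 semitones apart.

-4 semitones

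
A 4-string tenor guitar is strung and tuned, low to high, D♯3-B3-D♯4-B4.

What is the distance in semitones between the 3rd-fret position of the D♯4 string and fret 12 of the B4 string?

17 semitones

D♯4 at fret 3 → F♯4 (MIDI 66); B4 at fret 12 → B5 (MIDI 83).
66 − 83 = -17, so the two pitches are 17 semitones apart, with B5 the higher.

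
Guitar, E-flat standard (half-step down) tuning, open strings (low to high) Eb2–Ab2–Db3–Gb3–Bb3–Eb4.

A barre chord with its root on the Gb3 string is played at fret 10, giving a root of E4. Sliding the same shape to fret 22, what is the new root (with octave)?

E5

Moving from fret 10 to fret 22 shifts the root by 12 semitones.
E4 up 12 semitones is E5.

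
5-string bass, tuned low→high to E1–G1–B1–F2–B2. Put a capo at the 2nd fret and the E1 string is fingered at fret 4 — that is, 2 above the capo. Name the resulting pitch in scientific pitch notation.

Ab1

The capo raises the open E1 by 2 semitones to Gb1; fretting 2 more gives E1 + 2 + 2 = E1 + 4 semitones = Ab1.
(Also written G#.)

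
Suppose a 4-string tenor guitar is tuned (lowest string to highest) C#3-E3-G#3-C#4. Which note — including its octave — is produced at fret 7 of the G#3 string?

The open G#3 string plus 7 semitones: G#–A–A#–B–C–C#–D–D#.
The walk passes from B into C once, so the octave number goes from 3 to 4.

D#4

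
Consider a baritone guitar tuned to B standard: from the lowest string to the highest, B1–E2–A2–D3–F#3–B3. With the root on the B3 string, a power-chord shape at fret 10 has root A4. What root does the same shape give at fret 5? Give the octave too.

Moving from fret 10 to fret 5 shifts the root by -5 semitones.
A4 down 5 semitones is E4.

E4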